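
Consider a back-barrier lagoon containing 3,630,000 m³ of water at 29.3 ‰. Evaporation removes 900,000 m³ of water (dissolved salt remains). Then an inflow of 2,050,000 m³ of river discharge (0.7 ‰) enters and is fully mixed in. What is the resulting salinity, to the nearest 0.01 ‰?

22.55 ‰

After evaporation: salt = 3,630,000×29.3 = 106,359,000; volume = 3,630,000 − 900,000 = 2,730,000 m³
After mixing: salt = 106,359,000 + 2,050,000×0.7 = 107,794,000; volume = 2,730,000 + 2,050,000 = 4,780,000 m³
S = 107,794,000 / 4,780,000 = 22.551 ‰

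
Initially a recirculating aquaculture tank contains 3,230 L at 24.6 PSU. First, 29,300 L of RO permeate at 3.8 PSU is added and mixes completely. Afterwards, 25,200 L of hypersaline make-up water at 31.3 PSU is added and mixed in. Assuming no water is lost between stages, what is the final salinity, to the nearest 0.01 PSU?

By conservation of dissolved salt,
Initial salt = 3,230×24.6 = 79,458
After stage 1: salt = 79,458 + 29,300×3.8 = 190,798; volume = 32,530 L; S = 5.865 PSU
After stage 2: salt = 190,798 + 25,200×31.3 = 979,558; volume = 57,730 L
S = 979,558 / 57,730 = 16.9679 PSU

16.97 PSU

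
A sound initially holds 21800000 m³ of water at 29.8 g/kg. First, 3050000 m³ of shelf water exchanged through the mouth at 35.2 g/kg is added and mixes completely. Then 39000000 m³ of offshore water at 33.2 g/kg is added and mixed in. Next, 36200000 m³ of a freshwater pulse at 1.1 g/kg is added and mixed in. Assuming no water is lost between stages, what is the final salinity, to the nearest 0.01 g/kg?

20.91 g/kg

By conservation of dissolved salt,
Initial salt = 21,800,000×29.8 = 649,640,000
After stage 1: salt = 649,640,000 + 3,050,000×35.2 = 757,000,000; volume = 24,850,000 m³; S = 30.463 g/kg
After stage 2: salt = 757,000,000 + 39,000,000×33.2 = 2,051,800,000; volume = 63,850,000 m³; S = 32.135 g/kg
After stage 3: salt = 2,051,800,000 + 36,200,000×1.1 = 2,091,620,000; volume = 100,050,000 m³
S = 2,091,620,000 / 100,050,000 = 20.9057 g/kg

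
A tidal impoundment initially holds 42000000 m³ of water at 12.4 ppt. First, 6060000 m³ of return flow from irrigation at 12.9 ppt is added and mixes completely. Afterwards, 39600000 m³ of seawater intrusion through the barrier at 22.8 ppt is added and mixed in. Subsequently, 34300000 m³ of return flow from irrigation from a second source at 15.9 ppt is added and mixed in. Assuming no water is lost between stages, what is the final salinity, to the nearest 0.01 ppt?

16.79 ppt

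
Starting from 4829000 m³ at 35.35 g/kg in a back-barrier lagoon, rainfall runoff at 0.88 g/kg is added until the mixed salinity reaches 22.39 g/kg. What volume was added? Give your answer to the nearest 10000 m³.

Salt balance: 4,829,000×35.35 + V×0.88 = (4,829,000+V)×22.39
170,705,150 + 0.88V = 108,121,310 + 22.39V
62,583,840 = 21.51V
V = 2,909,523.01 m³

2910000 m³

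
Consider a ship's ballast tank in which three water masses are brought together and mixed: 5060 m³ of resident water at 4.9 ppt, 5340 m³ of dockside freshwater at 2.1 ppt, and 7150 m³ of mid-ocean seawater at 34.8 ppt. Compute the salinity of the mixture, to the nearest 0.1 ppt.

16.2 ppt

Conserving salt mass:
salt = 5,060×4.9 + 5,340×2.1 + 7,150×34.8 = 24,794 + 11,214 + 248,820 = 284,828
volume = 5,060 + 5,340 + 7,150 = 17,550 m³
S = 284,828 / 17,550 = 16.23 ppt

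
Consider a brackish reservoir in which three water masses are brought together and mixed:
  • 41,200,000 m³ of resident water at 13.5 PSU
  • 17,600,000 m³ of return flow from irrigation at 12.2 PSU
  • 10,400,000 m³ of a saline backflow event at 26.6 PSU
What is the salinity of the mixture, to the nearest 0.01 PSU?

By conservation of dissolved salt,
salt = 41,200,000×13.5 + 17,600,000×12.2 + 10,400,000×26.6 = 556,200,000 + 214,720,000 + 276,640,000 = 1,047,560,000
volume = 41,200,000 + 17,600,000 + 10,400,000 = 69,200,000 m³
S = 1,047,560,000 / 69,200,000 = 15.1382 PSU

15.14 PSU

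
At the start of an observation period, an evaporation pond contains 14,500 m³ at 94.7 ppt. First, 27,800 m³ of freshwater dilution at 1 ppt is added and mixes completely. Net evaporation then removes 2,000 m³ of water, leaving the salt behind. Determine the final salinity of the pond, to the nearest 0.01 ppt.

34.76 ppt

After mixing: salt = 14,500×94.7 + 27,800×1 = 1,400,950; volume = 42,300 m³
After evaporation: salt unchanged = 1,400,950; volume = 42,300 − 2,000 = 40,300 m³
S = 1,400,950 / 40,300 = 34.763 ppt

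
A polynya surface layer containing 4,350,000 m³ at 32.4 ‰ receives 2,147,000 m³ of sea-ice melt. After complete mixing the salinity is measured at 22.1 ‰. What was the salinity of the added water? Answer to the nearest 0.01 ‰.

Salt balance: 4,350,000×32.4 + 2,147,000×S = 6,497,000×22.1
140,940,000 + 2,147,000·S = 143,583,700
S = (143,583,700 − 140,940,000) / 2,147,000 = 1.2313 ‰

1.23 ‰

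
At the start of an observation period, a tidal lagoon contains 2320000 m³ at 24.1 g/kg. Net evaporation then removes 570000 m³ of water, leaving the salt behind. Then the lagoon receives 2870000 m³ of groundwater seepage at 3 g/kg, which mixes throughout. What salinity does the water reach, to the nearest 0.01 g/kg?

13.97 g/kg

After evaporation: salt = 2,320,000×24.1 = 55,912,000; volume = 2,320,000 − 570,000 = 1,750,000 m³
After mixing: salt = 55,912,000 + 2,870,000×3 = 64,522,000; volume = 1,750,000 + 2,870,000 = 4,620,000 m³
S = 64,522,000 / 4,620,000 = 13.9658 g/kg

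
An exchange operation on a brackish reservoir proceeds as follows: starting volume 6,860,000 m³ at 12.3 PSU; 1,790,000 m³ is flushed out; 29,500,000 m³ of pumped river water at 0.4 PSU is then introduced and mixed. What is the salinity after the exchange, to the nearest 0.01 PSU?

Remaining after removal: 5,070,000 m³ at 12.3 PSU (salt = 62,361,000)
After addition: salt = 62,361,000 + 29,500,000×0.4 = 74,161,000; volume = 34,570,000 m³
S = 74,161,000 / 34,570,000 = 2.1452 PSU

2.15 PSU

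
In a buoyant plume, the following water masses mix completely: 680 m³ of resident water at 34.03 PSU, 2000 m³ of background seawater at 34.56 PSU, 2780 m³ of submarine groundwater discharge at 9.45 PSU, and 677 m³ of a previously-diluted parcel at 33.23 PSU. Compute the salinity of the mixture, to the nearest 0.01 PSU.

22.98 PSU

Weighted by volume,
salt = 680×34.03 + 2,000×34.56 + 2,780×9.45 + 677×33.23 = 23,140.4 + 69,120 + 26,271 + 22,496.71 = 141,028.11
volume = 680 + 2,000 + 2,780 + 677 = 6,137 m³
S = 141,028.11 / 6,137 = 22.98 PSU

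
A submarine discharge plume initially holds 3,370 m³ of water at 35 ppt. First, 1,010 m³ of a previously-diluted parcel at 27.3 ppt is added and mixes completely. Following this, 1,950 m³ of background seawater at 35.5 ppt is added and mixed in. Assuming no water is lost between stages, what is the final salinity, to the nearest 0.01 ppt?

33.93 ppt

Mass of salt is conserved:
Initial salt = 3,370×35 = 117,950
After stage 1: salt = 117,950 + 1,010×27.3 = 145,523; volume = 4,380 m³; S = 33.224 ppt
After stage 2: salt = 145,523 + 1,950×35.5 = 214,748; volume = 6,330 m³
S = 214,748 / 6,330 = 33.9254 ppt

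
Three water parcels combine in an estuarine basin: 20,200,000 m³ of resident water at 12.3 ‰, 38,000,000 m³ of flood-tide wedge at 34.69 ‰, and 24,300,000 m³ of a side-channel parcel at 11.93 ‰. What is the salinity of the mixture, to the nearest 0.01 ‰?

22.50 ‰

By conservation of dissolved salt,
salt = 20,200,000×12.3 + 38,000,000×34.69 + 24,300,000×11.93 = 248,460,000 + 1,318,220,000 + 289,899,000 = 1,856,579,000
volume = 20,200,000 + 38,000,000 + 24,300,000 = 82,500,000 m³
S = 1,856,579,000 / 82,500,000 = 22.504 ‰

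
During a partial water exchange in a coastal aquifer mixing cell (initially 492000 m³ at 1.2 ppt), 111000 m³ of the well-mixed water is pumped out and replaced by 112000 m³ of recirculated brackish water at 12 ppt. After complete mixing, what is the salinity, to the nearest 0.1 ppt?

3.7 ppt

Remaining after removal: 381,000 m³ at 1.2 ppt (salt = 457,200)
After addition: salt = 457,200 + 112,000×12 = 1,801,200; volume = 493,000 m³
S = 1,801,200 / 493,000 = 3.6535 ppt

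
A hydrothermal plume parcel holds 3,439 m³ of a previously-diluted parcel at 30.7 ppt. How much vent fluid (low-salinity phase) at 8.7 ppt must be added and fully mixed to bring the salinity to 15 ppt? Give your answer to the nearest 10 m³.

Salt balance: 3,439×30.7 + V×8.7 = (3,439+V)×15
105,577.3 + 8.7V = 51,585 + 15V
53,992.3 = 6.3V
V = 8,570.21 m³

8570 m³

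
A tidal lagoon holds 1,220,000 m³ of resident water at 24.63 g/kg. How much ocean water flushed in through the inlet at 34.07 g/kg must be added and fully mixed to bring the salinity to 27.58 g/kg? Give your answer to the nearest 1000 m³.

555000 m³

Salt balance: 1,220,000×24.63 + V×34.07 = (1,220,000+V)×27.58
30,048,600 + 34.07V = 33,647,600 + 27.58V
3,599,000 = 6.49V
V = 554,545.45 m³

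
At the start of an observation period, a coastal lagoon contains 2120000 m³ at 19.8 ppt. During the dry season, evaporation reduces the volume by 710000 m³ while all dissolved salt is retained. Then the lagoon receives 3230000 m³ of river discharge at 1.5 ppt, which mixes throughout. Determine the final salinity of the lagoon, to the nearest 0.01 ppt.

After evaporation: salt = 2,120,000×19.8 = 41,976,000; volume = 2,120,000 − 710,000 = 1,410,000 m³
After mixing: salt = 41,976,000 + 3,230,000×1.5 = 46,821,000; volume = 1,410,000 + 3,230,000 = 4,640,000 m³
S = 46,821,000 / 4,640,000 = 10.0907 ppt

10.09 ppt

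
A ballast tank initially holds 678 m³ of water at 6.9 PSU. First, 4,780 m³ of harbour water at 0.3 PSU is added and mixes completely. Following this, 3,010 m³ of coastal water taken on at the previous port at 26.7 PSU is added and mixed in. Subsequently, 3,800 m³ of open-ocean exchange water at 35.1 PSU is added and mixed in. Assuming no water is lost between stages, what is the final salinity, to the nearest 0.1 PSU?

17.9 PSU

Conserving salt mass:
Initial salt = 678×6.9 = 4,678.2
After stage 1: salt = 4,678.2 + 4,780×0.3 = 6,112.2; volume = 5,458 m³; S = 1.12 PSU
After stage 2: salt = 6,112.2 + 3,010×26.7 = 86,479.2; volume = 8,468 m³; S = 10.212 PSU
After stage 3: salt = 86,479.2 + 3,800×35.1 = 219,859.2; volume = 12,268 m³
S = 219,859.2 / 12,268 = 17.9214 PSU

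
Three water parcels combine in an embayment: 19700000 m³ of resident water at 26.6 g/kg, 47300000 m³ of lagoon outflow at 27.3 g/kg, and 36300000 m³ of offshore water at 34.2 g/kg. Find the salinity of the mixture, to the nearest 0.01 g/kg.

Weighted by volume,
salt = 19,700,000×26.6 + 47,300,000×27.3 + 36,300,000×34.2 = 524,020,000 + 1,291,290,000 + 1,241,460,000 = 3,056,770,000
volume = 19,700,000 + 47,300,000 + 36,300,000 = 103,300,000 m³
S = 3,056,770,000 / 103,300,000 = 29.5912 g/kg

29.59 g/kg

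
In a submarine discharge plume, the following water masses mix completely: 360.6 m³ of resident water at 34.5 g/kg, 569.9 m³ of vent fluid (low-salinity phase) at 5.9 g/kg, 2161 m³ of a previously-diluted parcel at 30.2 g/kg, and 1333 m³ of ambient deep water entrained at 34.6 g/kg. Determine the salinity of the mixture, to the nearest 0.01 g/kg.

28.75 g/kg

Salt balance:
salt = 360.6×34.5 + 569.9×5.9 + 2,161×30.2 + 1,333×34.6 = 12,440.7 + 3,362.41 + 65,262.2 + 46,121.8 = 127,187.11
volume = 360.6 + 569.9 + 2,161 + 1,333 = 4,424.5 m³
S = 127,187.11 / 4,424.5 = 28.7461 g/kg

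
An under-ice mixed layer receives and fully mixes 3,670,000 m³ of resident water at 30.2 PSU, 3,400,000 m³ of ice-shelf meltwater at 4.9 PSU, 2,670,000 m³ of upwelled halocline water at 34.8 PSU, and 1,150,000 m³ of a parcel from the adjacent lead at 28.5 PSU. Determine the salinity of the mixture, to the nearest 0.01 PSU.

By conservation of dissolved salt,
salt = 3,670,000×30.2 + 3,400,000×4.9 + 2,670,000×34.8 + 1,150,000×28.5 = 110,834,000 + 16,660,000 + 92,916,000 + 32,775,000 = 253,185,000
volume = 3,670,000 + 3,400,000 + 2,670,000 + 1,150,000 = 10,890,000 m³
S = 253,185,000 / 10,890,000 = 23.2493 PSU

23.25 PSU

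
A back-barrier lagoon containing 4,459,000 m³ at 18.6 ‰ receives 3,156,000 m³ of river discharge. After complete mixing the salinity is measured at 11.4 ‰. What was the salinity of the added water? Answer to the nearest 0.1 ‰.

1.2 ‰

Salt balance: 4,459,000×18.6 + 3,156,000×S = 7,615,000×11.4
82,937,400 + 3,156,000·S = 86,811,000
S = (86,811,000 − 82,937,400) / 3,156,000 = 1.2274 ‰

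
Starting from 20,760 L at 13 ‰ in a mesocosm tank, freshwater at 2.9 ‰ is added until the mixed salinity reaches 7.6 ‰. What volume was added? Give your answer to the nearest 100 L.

Salt balance: 20,760×13 + V×2.9 = (20,760+V)×7.6
269,880 + 2.9V = 157,776 + 7.6V
112,104 = 4.7V
V = 23,851.91 L

23900 L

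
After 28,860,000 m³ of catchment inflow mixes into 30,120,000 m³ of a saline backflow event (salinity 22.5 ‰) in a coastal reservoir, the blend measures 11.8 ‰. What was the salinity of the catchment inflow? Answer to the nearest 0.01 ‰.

0.63 ‰

Salt balance: 30,120,000×22.5 + 28,860,000×S = 58,980,000×11.8
677,700,000 + 28,860,000·S = 695,964,000
S = (695,964,000 − 677,700,000) / 28,860,000 = 0.6328 ‰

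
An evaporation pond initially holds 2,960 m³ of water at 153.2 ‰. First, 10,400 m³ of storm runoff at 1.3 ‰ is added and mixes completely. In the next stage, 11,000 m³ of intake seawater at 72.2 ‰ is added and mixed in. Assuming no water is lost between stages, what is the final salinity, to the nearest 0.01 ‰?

Mass of salt is conserved:
Initial salt = 2,960×153.2 = 453,472
After stage 1: salt = 453,472 + 10,400×1.3 = 466,992; volume = 13,360 m³; S = 34.954 ‰
After stage 2: salt = 466,992 + 11,000×72.2 = 1,261,192; volume = 24,360 m³
S = 1,261,192 / 24,360 = 51.7731 ‰

51.77 ‰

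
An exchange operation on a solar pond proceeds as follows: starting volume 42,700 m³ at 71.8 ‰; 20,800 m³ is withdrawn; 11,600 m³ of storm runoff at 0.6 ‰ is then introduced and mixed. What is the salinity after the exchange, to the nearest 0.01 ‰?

Remaining after removal: 21,900 m³ at 71.8 ‰ (salt = 1,572,420)
After addition: salt = 1,572,420 + 11,600×0.6 = 1,579,380; volume = 33,500 m³
S = 1,579,380 / 33,500 = 47.1457 ‰

47.15 ‰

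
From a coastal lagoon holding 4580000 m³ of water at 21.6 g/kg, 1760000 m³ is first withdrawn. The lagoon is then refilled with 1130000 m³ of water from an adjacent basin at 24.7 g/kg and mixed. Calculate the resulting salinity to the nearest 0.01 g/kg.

22.49 g/kg

Remaining after removal: 2,820,000 m³ at 21.6 g/kg (salt = 60,912,000)
After addition: salt = 60,912,000 + 1,130,000×24.7 = 88,823,000; volume = 3,950,000 m³
S = 88,823,000 / 3,950,000 = 22.4868 g/kg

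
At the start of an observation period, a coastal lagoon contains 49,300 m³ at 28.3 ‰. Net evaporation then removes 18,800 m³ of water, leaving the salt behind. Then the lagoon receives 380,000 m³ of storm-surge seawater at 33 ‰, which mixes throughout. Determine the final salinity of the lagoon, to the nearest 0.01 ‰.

After evaporation: salt = 49,300×28.3 = 1,395,190; volume = 49,300 − 18,800 = 30,500 m³
After mixing: salt = 1,395,190 + 380,000×33 = 13,935,190; volume = 30,500 + 380,000 = 410,500 m³
S = 13,935,190 / 410,500 = 33.9469 ‰

33.95 ‰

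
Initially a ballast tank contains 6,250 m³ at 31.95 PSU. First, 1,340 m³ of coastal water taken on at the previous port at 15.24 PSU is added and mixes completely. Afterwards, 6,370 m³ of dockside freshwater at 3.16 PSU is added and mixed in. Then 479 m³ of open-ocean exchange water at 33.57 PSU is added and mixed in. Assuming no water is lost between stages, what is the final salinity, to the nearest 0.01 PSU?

Conserving salt mass:
Initial salt = 6,250×31.95 = 199,687.5
After stage 1: salt = 199,687.5 + 1,340×15.24 = 220,109.1; volume = 7,590 m³; S = 29 PSU
After stage 2: salt = 220,109.1 + 6,370×3.16 = 240,238.3; volume = 13,960 m³; S = 17.209 PSU
After stage 3: salt = 240,238.3 + 479×33.57 = 256,318.33; volume = 14,439 m³
S = 256,318.33 / 14,439 = 17.7518 PSU

17.75 PSU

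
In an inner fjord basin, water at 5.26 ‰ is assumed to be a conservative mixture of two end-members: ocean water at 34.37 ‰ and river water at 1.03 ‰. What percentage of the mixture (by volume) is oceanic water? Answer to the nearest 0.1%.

Let g be the oceanic fraction. Salt balance per unit volume:
g×34.37 + (1−g)×1.03 = 5.26
g = (5.26 − 1.03) / (34.37 − 1.03) = 4.23/33.34 = 0.1269

12.7%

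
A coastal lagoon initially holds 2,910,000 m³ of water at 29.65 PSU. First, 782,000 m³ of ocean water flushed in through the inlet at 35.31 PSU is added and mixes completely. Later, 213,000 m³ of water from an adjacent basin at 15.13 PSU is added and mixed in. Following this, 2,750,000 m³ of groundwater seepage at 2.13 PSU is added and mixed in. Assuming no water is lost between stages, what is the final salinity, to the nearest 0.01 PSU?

18.48 PSU

Mass of salt is conserved:
Initial salt = 2,910,000×29.65 = 86,281,500
After stage 1: salt = 86,281,500 + 782,000×35.31 = 113,893,920; volume = 3,692,000 m³; S = 30.849 PSU
After stage 2: salt = 113,893,920 + 213,000×15.13 = 117,116,610; volume = 3,905,000 m³; S = 29.991 PSU
After stage 3: salt = 117,116,610 + 2,750,000×2.13 = 122,974,110; volume = 6,655,000 m³
S = 122,974,110 / 6,655,000 = 18.4785 PSU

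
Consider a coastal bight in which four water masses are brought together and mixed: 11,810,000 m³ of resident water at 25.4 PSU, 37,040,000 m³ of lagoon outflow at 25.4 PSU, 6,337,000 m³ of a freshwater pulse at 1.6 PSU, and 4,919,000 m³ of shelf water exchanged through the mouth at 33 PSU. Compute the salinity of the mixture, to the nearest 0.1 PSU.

23.5 PSU

Total salt / total volume:
salt = 11,810,000×25.4 + 37,040,000×25.4 + 6,337,000×1.6 + 4,919,000×33 = 299,974,000 + 940,816,000 + 10,139,200 + 162,327,000 = 1,413,256,200
volume = 11,810,000 + 37,040,000 + 6,337,000 + 4,919,000 = 60,106,000 m³
S = 1,413,256,200 / 60,106,000 = 23.513 PSU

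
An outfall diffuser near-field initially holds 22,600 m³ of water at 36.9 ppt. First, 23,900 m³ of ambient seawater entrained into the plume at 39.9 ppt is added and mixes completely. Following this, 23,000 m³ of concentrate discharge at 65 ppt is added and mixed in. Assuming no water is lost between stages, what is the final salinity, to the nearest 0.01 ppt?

Conserving salt mass:
Initial salt = 22,600×36.9 = 833,940
After stage 1: salt = 833,940 + 23,900×39.9 = 1,787,550; volume = 46,500 m³; S = 38.442 ppt
After stage 2: salt = 1,787,550 + 23,000×65 = 3,282,550; volume = 69,500 m³
S = 3,282,550 / 69,500 = 47.2309 ppt

47.23 ppt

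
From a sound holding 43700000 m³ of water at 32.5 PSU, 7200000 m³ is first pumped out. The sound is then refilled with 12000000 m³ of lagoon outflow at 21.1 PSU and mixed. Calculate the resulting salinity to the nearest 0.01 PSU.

29.68 PSU

Remaining after removal: 36,500,000 m³ at 32.5 PSU (salt = 1,186,250,000)
After addition: salt = 1,186,250,000 + 12,000,000×21.1 = 1,439,450,000; volume = 48,500,000 m³
S = 1,439,450,000 / 48,500,000 = 29.6794 PSU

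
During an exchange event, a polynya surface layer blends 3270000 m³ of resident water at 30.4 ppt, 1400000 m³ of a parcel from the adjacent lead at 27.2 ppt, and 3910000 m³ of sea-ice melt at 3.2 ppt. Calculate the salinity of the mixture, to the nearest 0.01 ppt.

Conserving salt mass:
salt = 3,270,000×30.4 + 1,400,000×27.2 + 3,910,000×3.2 = 99,408,000 + 38,080,000 + 12,512,000 = 150,000,000
volume = 3,270,000 + 1,400,000 + 3,910,000 = 8,580,000 m³
S = 150,000,000 / 8,580,000 = 17.4825 ppt

17.48 ppt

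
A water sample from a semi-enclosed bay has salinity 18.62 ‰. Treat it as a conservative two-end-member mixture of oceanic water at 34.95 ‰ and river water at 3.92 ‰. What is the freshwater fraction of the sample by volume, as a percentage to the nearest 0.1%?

Let f be the freshwater fraction. Salt balance per unit volume:
f×3.92 + (1−f)×34.95 = 18.62
f = (34.95 − 18.62) / (34.95 − 3.92) = 16.33/31.03 = 0.5263

52.6%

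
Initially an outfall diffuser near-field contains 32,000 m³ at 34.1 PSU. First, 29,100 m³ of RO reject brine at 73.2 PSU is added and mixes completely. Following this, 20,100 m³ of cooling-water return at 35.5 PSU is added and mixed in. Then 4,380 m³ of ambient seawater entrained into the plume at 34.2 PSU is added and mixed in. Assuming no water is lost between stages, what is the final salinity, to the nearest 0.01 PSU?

47.73 PSU

By conservation of dissolved salt,
Initial salt = 32,000×34.1 = 1,091,200
After stage 1: salt = 1,091,200 + 29,100×73.2 = 3,221,320; volume = 61,100 m³; S = 52.722 PSU
After stage 2: salt = 3,221,320 + 20,100×35.5 = 3,934,870; volume = 81,200 m³; S = 48.459 PSU
After stage 3: salt = 3,934,870 + 4,380×34.2 = 4,084,666; volume = 85,580 m³
S = 4,084,666 / 85,580 = 47.7292 PSU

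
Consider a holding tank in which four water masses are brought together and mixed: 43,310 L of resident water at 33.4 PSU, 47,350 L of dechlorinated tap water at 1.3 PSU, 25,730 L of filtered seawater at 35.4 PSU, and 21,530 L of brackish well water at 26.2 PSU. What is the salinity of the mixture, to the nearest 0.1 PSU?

21.6 PSU

Salt balance:
salt = 43,310×33.4 + 47,350×1.3 + 25,730×35.4 + 21,530×26.2 = 1,446,554 + 61,555 + 910,842 + 564,086 = 2,983,037
volume = 43,310 + 47,350 + 25,730 + 21,530 = 137,920 L
S = 2,983,037 / 137,920 = 21.629 PSU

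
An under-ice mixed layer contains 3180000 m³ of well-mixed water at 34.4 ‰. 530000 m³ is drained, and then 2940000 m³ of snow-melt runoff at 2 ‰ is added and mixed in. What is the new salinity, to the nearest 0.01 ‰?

17.36 ‰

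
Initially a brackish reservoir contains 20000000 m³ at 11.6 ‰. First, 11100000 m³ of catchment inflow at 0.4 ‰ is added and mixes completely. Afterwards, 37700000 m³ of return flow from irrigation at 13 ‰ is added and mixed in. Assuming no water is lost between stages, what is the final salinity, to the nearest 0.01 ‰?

Total salt / total volume:
Initial salt = 20,000,000×11.6 = 232,000,000
After stage 1: salt = 232,000,000 + 11,100,000×0.4 = 236,440,000; volume = 31,100,000 m³; S = 7.603 ‰
After stage 2: salt = 236,440,000 + 37,700,000×13 = 726,540,000; volume = 68,800,000 m³
S = 726,540,000 / 68,800,000 = 10.5602 ‰

10.56 ‰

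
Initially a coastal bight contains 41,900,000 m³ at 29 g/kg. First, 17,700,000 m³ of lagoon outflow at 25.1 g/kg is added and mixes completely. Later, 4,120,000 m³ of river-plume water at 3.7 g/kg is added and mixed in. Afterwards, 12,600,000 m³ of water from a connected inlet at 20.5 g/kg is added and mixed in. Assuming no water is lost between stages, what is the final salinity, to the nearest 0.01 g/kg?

25.33 g/kg

Total salt / total volume:
Initial salt = 41,900,000×29 = 1,215,100,000
After stage 1: salt = 1,215,100,000 + 17,700,000×25.1 = 1,659,370,000; volume = 59,600,000 m³; S = 27.842 g/kg
After stage 2: salt = 1,659,370,000 + 4,120,000×3.7 = 1,674,614,000; volume = 63,720,000 m³; S = 26.281 g/kg
After stage 3: salt = 1,674,614,000 + 12,600,000×20.5 = 1,932,914,000; volume = 76,320,000 m³
S = 1,932,914,000 / 76,320,000 = 25.3264 g/kg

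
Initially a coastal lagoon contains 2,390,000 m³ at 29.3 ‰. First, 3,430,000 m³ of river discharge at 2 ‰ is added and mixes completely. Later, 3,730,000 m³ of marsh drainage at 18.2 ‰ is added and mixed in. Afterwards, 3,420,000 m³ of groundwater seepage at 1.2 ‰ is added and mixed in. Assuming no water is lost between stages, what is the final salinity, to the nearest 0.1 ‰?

11.5 ‰

Conserving salt mass:
Initial salt = 2,390,000×29.3 = 70,027,000
After stage 1: salt = 70,027,000 + 3,430,000×2 = 76,887,000; volume = 5,820,000 m³; S = 13.211 ‰
After stage 2: salt = 76,887,000 + 3,730,000×18.2 = 144,773,000; volume = 9,550,000 m³; S = 15.159 ‰
After stage 3: salt = 144,773,000 + 3,420,000×1.2 = 148,877,000; volume = 12,970,000 m³
S = 148,877,000 / 12,970,000 = 11.4786 ‰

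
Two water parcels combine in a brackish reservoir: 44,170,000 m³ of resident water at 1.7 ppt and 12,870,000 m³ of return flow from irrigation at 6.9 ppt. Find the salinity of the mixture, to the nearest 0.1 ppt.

Conserving salt mass:
salt = 44,170,000×1.7 + 12,870,000×6.9 = 75,089,000 + 88,803,000 = 163,892,000
volume = 44,170,000 + 12,870,000 = 57,040,000 m³
S = 163,892,000 / 57,040,000 = 2.873 ppt

2.9 ppt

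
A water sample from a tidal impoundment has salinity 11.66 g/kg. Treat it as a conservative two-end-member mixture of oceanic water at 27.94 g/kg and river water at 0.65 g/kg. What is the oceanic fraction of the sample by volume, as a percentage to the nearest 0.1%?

40.3%

Let g be the oceanic fraction. Salt balance per unit volume:
g×27.94 + (1−g)×0.65 = 11.66
g = (11.66 − 0.65) / (27.94 − 0.65) = 11.01/27.29 = 0.4034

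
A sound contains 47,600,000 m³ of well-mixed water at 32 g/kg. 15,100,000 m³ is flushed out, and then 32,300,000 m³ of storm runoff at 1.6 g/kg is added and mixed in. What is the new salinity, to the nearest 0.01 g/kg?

16.85 g/kg

Remaining after removal: 32,500,000 m³ at 32 g/kg (salt = 1,040,000,000)
After addition: salt = 1,040,000,000 + 32,300,000×1.6 = 1,091,680,000; volume = 64,800,000 m³
S = 1,091,680,000 / 64,800,000 = 16.8469 g/kg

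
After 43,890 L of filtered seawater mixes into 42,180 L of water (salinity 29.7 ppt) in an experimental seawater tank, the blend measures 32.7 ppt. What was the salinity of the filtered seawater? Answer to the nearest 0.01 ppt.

Salt balance: 42,180×29.7 + 43,890×S = 86,070×32.7
1,252,746 + 43,890·S = 2,814,489
S = (2,814,489 − 1,252,746) / 43,890 = 35.5831 ppt

35.58 ppt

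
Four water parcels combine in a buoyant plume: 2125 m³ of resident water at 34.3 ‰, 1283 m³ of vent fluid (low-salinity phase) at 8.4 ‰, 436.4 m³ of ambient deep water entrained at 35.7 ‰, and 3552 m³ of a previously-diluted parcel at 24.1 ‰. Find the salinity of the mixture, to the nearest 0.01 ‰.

Mass of salt is conserved:
salt = 2,125×34.3 + 1,283×8.4 + 436.4×35.7 + 3,552×24.1 = 72,887.5 + 10,777.2 + 15,579.48 + 85,603.2 = 184,847.38
volume = 2,125 + 1,283 + 436.4 + 3,552 = 7,396.4 m³
S = 184,847.38 / 7,396.4 = 24.9915 ‰

24.99 ‰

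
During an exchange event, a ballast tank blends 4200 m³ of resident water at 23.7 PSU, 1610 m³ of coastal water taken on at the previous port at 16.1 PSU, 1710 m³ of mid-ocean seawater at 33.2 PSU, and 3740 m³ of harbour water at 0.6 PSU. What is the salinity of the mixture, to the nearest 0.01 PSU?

Total salt / total volume:
salt = 4,200×23.7 + 1,610×16.1 + 1,710×33.2 + 3,740×0.6 = 99,540 + 25,921 + 56,772 + 2,244 = 184,477
volume = 4,200 + 1,610 + 1,710 + 3,740 = 11,260 m³
S = 184,477 / 11,260 = 16.3834 PSU

16.38 PSU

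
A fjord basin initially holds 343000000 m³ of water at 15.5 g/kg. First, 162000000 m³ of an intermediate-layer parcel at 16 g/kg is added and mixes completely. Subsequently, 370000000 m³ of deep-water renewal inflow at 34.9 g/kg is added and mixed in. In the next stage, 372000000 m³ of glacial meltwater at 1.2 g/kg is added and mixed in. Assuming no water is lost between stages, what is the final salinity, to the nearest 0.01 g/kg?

By conservation of dissolved salt,
Initial salt = 343,000,000×15.5 = 5,316,500,000
After stage 1: salt = 5,316,500,000 + 162,000,000×16 = 7,908,500,000; volume = 505,000,000 m³; S = 15.66 g/kg
After stage 2: salt = 7,908,500,000 + 370,000,000×34.9 = 20,821,500,000; volume = 875,000,000 m³; S = 23.796 g/kg
After stage 3: salt = 20,821,500,000 + 372,000,000×1.2 = 21,267,900,000; volume = 1,247,000,000 m³
S = 21,267,900,000 / 1,247,000,000 = 17.0553 g/kg

17.06 g/kg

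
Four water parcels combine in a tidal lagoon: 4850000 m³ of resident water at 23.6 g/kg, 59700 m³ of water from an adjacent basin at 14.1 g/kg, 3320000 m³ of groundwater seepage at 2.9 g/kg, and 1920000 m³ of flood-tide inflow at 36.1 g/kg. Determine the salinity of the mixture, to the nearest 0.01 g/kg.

19.14 g/kg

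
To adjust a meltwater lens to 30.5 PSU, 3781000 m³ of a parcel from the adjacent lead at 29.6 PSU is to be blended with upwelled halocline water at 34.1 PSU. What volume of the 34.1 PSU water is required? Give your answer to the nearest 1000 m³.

945000 m³

Salt balance: 3,781,000×29.6 + V×34.1 = (3,781,000+V)×30.5
111,917,600 + 34.1V = 115,320,500 + 30.5V
3,402,900 = 3.6V
V = 945,250 m³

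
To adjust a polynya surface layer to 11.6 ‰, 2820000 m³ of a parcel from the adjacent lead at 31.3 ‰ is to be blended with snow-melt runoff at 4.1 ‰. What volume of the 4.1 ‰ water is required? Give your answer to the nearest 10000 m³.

7410000 m³

Salt balance: 2,820,000×31.3 + V×4.1 = (2,820,000+V)×11.6
88,266,000 + 4.1V = 32,712,000 + 11.6V
55,554,000 = 7.5V
V = 7,407,200 m³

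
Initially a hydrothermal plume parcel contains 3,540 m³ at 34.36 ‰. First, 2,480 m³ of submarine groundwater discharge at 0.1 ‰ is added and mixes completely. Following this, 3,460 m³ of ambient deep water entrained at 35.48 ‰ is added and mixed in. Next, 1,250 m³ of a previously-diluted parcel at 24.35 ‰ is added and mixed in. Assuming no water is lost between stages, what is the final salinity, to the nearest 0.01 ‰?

By conservation of dissolved salt,
Initial salt = 3,540×34.36 = 121,634.4
After stage 1: salt = 121,634.4 + 2,480×0.1 = 121,882.4; volume = 6,020 m³; S = 20.246 ‰
After stage 2: salt = 121,882.4 + 3,460×35.48 = 244,643.2; volume = 9,480 m³; S = 25.806 ‰
After stage 3: salt = 244,643.2 + 1,250×24.35 = 275,080.7; volume = 10,730 m³
S = 275,080.7 / 10,730 = 25.6366 ‰

25.64 ‰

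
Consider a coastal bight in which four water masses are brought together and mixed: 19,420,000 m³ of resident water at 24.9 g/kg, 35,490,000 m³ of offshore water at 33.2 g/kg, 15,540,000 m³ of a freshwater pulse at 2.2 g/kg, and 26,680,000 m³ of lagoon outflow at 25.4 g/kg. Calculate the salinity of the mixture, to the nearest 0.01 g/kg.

24.44 g/kg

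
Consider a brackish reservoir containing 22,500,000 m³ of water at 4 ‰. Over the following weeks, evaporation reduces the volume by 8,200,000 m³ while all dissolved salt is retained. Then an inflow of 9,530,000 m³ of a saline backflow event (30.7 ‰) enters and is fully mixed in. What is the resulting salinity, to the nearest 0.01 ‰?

After evaporation: salt = 22,500,000×4 = 90,000,000; volume = 22,500,000 − 8,200,000 = 14,300,000 m³
After mixing: salt = 90,000,000 + 9,530,000×30.7 = 382,571,000; volume = 14,300,000 + 9,530,000 = 23,830,000 m³
S = 382,571,000 / 23,830,000 = 16.0542 ‰

16.05 ‰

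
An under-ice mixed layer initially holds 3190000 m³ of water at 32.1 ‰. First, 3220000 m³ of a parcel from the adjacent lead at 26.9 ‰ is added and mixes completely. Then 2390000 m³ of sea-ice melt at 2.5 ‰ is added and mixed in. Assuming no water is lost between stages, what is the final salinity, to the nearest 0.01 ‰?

By conservation of dissolved salt,
Initial salt = 3,190,000×32.1 = 102,399,000
After stage 1: salt = 102,399,000 + 3,220,000×26.9 = 189,017,000; volume = 6,410,000 m³; S = 29.488 ‰
After stage 2: salt = 189,017,000 + 2,390,000×2.5 = 194,992,000; volume = 8,800,000 m³
S = 194,992,000 / 8,800,000 = 22.1582 ‰

22.16 ‰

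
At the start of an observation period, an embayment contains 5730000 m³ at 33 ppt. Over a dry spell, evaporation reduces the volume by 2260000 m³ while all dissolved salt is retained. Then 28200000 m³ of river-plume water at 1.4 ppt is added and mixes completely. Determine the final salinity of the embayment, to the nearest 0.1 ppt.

After evaporation: salt = 5,730,000×33 = 189,090,000; volume = 5,730,000 − 2,260,000 = 3,470,000 m³
After mixing: salt = 189,090,000 + 28,200,000×1.4 = 228,570,000; volume = 3,470,000 + 28,200,000 = 31,670,000 m³
S = 228,570,000 / 31,670,000 = 7.2172 ppt

7.2 ppt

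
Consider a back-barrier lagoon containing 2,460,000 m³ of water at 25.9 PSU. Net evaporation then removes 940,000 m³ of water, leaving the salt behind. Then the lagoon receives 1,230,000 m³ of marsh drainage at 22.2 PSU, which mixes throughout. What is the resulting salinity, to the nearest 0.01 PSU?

33.10 PSU

After evaporation: salt = 2,460,000×25.9 = 63,714,000; volume = 2,460,000 − 940,000 = 1,520,000 m³
After mixing: salt = 63,714,000 + 1,230,000×22.2 = 91,020,000; volume = 1,520,000 + 1,230,000 = 2,750,000 m³
S = 91,020,000 / 2,750,000 = 33.0982 PSU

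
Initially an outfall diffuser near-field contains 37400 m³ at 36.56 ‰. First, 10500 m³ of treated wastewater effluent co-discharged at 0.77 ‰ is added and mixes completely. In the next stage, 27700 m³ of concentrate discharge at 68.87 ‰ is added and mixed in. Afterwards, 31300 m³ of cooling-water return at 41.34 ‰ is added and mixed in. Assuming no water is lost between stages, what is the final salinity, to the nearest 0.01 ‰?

42.82 ‰

Total salt / total volume:
Initial salt = 37,400×36.56 = 1,367,344
After stage 1: salt = 1,367,344 + 10,500×0.77 = 1,375,429; volume = 47,900 m³; S = 28.715 ‰
After stage 2: salt = 1,375,429 + 27,700×68.87 = 3,283,128; volume = 75,600 m³; S = 43.428 ‰
After stage 3: salt = 3,283,128 + 31,300×41.34 = 4,577,070; volume = 106,900 m³
S = 4,577,070 / 106,900 = 42.8164 ‰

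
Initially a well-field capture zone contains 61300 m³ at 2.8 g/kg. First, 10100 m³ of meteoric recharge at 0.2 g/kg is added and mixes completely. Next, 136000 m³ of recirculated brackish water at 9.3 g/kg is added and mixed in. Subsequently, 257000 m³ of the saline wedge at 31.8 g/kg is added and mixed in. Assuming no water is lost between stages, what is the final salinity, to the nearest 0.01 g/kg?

20.70 g/kg

By conservation of dissolved salt,
Initial salt = 61,300×2.8 = 171,640
After stage 1: salt = 171,640 + 10,100×0.2 = 173,660; volume = 71,400 m³; S = 2.432 g/kg
After stage 2: salt = 173,660 + 136,000×9.3 = 1,438,460; volume = 207,400 m³; S = 6.936 g/kg
After stage 3: salt = 1,438,460 + 257,000×31.8 = 9,611,060; volume = 464,400 m³
S = 9,611,060 / 464,400 = 20.6957 g/kg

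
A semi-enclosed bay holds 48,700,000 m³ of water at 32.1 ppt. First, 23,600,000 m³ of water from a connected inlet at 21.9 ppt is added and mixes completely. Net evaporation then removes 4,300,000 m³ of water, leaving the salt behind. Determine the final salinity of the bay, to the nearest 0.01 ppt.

After mixing: salt = 48,700,000×32.1 + 23,600,000×21.9 = 2,080,110,000; volume = 72,300,000 m³
After evaporation: salt unchanged = 2,080,110,000; volume = 72,300,000 − 4,300,000 = 68,000,000 m³
S = 2,080,110,000 / 68,000,000 = 30.5899 ppt

30.59 ppt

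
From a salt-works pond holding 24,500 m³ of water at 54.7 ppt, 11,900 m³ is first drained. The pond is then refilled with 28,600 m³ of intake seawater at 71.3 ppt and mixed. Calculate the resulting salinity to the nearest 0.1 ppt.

66.2 ppt

Remaining after removal: 12,600 m³ at 54.7 ppt (salt = 689,220)
After addition: salt = 689,220 + 28,600×71.3 = 2,728,400; volume = 41,200 m³
S = 2,728,400 / 41,200 = 66.2233 ppt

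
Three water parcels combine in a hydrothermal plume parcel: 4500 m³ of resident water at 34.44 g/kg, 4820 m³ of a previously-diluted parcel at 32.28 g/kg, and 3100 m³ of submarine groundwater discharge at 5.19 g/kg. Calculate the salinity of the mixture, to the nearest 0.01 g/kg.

Salt balance:
salt = 4,500×34.44 + 4,820×32.28 + 3,100×5.19 = 154,980 + 155,589.6 + 16,089 = 326,658.6
volume = 4,500 + 4,820 + 3,100 = 12,420 m³
S = 326,658.6 / 12,420 = 26.301 g/kg

26.30 g/kg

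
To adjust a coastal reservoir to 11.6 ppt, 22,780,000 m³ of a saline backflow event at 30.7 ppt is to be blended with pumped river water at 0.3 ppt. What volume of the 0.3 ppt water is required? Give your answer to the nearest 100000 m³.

Salt balance: 22,780,000×30.7 + V×0.3 = (22,780,000+V)×11.6
699,346,000 + 0.3V = 264,248,000 + 11.6V
435,098,000 = 11.3V
V = 38,504,247.79 m³

38500000 m³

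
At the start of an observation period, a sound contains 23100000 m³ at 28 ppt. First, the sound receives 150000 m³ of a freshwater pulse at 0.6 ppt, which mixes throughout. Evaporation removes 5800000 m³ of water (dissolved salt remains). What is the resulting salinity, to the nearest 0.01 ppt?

After mixing: salt = 23,100,000×28 + 150,000×0.6 = 646,890,000; volume = 23,250,000 m³
After evaporation: salt unchanged = 646,890,000; volume = 23,250,000 − 5,800,000 = 17,450,000 m³
S = 646,890,000 / 17,450,000 = 37.0711 ppt

37.07 ppt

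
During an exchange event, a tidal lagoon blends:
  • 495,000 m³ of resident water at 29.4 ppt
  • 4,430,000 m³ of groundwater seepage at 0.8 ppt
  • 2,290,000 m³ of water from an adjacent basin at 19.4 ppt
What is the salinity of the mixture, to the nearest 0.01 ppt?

Conserving salt mass:
salt = 495,000×29.4 + 4,430,000×0.8 + 2,290,000×19.4 = 14,553,000 + 3,544,000 + 44,426,000 = 62,523,000
volume = 495,000 + 4,430,000 + 2,290,000 = 7,215,000 m³
S = 62,523,000 / 7,215,000 = 8.6657 ppt

8.67 ppt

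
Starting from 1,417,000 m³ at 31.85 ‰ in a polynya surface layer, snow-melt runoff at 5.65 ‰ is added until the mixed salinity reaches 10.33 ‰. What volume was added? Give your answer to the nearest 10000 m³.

Salt balance: 1,417,000×31.85 + V×5.65 = (1,417,000+V)×10.33
45,131,450 + 5.65V = 14,637,610 + 10.33V
30,493,840 = 4.68V
V = 6,515,777.78 m³

6520000 m³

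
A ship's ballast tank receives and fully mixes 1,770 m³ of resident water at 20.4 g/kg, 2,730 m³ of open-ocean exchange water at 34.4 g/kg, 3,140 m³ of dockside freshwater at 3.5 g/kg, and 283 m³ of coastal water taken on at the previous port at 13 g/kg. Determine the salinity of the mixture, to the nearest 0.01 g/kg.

By conservation of dissolved salt,
salt = 1,770×20.4 + 2,730×34.4 + 3,140×3.5 + 283×13 = 36,108 + 93,912 + 10,990 + 3,679 = 144,689
volume = 1,770 + 2,730 + 3,140 + 283 = 7,923 m³
S = 144,689 / 7,923 = 18.2619 g/kg

18.26 g/kg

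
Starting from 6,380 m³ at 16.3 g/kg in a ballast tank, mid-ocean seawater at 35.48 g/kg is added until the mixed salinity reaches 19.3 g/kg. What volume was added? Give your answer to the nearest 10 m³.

Salt balance: 6,380×16.3 + V×35.48 = (6,380+V)×19.3
103,994 + 35.48V = 123,134 + 19.3V
19,140 = 16.18V
V = 1,182.94 m³

1180 m³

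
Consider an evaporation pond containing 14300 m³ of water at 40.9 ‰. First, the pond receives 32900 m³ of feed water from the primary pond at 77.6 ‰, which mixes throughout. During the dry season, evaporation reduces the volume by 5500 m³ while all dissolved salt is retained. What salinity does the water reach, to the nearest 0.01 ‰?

75.25 ‰

After mixing: salt = 14,300×40.9 + 32,900×77.6 = 3,137,910; volume = 47,200 m³
After evaporation: salt unchanged = 3,137,910; volume = 47,200 − 5,500 = 41,700 m³
S = 3,137,910 / 41,700 = 75.2496 ‰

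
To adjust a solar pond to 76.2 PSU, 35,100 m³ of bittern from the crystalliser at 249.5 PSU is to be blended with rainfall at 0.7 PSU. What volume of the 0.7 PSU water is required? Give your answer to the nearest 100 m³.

Salt balance: 35,100×249.5 + V×0.7 = (35,100+V)×76.2
8,757,450 + 0.7V = 2,674,620 + 76.2V
6,082,830 = 75.5V
V = 80,567.28 m³

80600 m³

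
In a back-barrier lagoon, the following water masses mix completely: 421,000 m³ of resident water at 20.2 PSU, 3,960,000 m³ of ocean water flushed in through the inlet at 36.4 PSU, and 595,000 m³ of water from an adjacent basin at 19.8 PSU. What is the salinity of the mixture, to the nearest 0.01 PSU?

33.04 PSU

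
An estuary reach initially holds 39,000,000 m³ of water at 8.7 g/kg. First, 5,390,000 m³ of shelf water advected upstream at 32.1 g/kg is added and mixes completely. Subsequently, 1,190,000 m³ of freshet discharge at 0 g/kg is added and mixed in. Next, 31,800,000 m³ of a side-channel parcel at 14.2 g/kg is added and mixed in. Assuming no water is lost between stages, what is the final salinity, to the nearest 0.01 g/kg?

12.46 g/kg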